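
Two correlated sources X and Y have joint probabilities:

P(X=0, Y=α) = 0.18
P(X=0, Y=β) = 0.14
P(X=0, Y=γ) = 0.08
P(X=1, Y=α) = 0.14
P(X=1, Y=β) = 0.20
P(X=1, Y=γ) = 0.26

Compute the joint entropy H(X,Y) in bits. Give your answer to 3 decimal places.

2.501 bits

H(X,Y) = −Σ p(x,y)·log₂ p(x,y) over all 6 cells.
  cell (0,α): −0.18·log₂0.18 = 0.4453
  cell (0,β): −0.14·log₂0.14 = 0.3971
  cell (0,γ): −0.08·log₂0.08 = 0.2915
  cell (1,α): −0.14·log₂0.14 = 0.3971
  cell (1,β): −0.20·log₂0.20 = 0.4644
  cell (1,γ): −0.26·log₂0.26 = 0.5053
Sum = 2.501 bits.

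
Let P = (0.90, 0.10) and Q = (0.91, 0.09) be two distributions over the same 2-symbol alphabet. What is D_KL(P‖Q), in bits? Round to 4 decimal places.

0.0009 bits

D(P‖Q) = Σ p·log₂(p/q).
  0.90·log₂(0.90/0.91) = -0.01435
  0.10·log₂(0.10/0.09) = 0.01520
D(P‖Q) = 0.0009 bits.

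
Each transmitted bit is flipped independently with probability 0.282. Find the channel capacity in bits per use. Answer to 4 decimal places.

0.1418 bits

Binary symmetric channel: C = 1 − h₂(ε) where h₂ is the binary entropy function.
h₂(0.282) = −0.282·log₂0.282 − 0.718·log₂0.718 = 0.8582.
C = 1 − 0.8582 = 0.1418 bits per channel use.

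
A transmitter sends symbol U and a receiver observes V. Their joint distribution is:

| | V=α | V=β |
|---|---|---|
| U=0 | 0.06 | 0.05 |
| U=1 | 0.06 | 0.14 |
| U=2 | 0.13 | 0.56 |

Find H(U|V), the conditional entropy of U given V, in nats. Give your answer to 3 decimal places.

0.790 nats

Marginals: p(U) = (0.1100, 0.2000, 0.6900), p(V) = (0.2500, 0.7500).
H(U|V) = Σ p(V) · H(U|V=·).
  V=α: p=0.2500, H(U|V=α) = 1.0251
  V=β: p=0.7500, H(U|V=β) = 0.7120
Weighted sum = 0.790 nats.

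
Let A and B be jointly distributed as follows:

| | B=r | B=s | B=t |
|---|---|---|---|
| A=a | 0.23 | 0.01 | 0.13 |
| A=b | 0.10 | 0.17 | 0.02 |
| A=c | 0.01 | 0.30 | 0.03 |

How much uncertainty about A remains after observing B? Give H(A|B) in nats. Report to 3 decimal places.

0.744 nats

Chain rule: H(A|B) = H(A,B) − H(B).
Marginals: p(A) = (0.3700, 0.2900, 0.3400), p(B) = (0.3400, 0.4800, 0.1800).
H(A,B) = 1.7715 nats; H(B) = 1.0278 nats.
H(A|B) = 1.7715 − 1.0278 = 0.744 nats.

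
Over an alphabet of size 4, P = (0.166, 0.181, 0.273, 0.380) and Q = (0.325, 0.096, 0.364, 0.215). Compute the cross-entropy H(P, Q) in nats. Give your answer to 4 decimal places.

H(P,Q) = −Σ p·ln q.
  −0.166·ln(0.325) = 0.18657
  −0.181·ln(0.096) = 0.42416
  −0.273·ln(0.364) = 0.27589
  −0.380·ln(0.215) = 0.58410
H(P,Q) = 1.4707 nats.

1.4707 nats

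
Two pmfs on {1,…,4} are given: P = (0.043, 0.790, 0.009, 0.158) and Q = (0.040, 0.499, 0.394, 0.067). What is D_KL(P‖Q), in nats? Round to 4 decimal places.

D(P‖Q) = Σ p·ln(p/q).
  0.043·ln(0.043/0.040) = 0.00311
  0.790·ln(0.790/0.499) = 0.36295
  0.009·ln(0.009/0.394) = -0.03401
  0.158·ln(0.158/0.067) = 0.13555
D(P‖Q) = 0.4676 nats.

0.4676 nats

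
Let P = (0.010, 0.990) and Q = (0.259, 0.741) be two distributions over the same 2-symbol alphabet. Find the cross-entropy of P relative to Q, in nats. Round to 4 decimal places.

0.3103 nats

H(P,Q) = −Σ p·ln q.
  −0.010·ln(0.259) = 0.01351
  −0.990·ln(0.741) = 0.29676
H(P,Q) = 0.3103 nats.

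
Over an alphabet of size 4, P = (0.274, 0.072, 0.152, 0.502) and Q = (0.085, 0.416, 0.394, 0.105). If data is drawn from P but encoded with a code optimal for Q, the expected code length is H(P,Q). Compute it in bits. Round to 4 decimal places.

H(P,Q) = −Σ p·log₂ q.
  −0.274·log₂(0.085) = 0.97445
  −0.072·log₂(0.416) = 0.09110
  −0.152·log₂(0.394) = 0.20425
  −0.502·log₂(0.105) = 1.63227
H(P,Q) = 2.9021 bits.

2.9021 bits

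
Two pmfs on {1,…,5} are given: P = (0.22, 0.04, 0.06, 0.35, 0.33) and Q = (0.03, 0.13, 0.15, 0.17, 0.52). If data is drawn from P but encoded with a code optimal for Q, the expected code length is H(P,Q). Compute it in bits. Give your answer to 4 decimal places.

H(P,Q) = −Σ p·log₂ q.
  −0.22·log₂(0.03) = 1.11296
  −0.04·log₂(0.13) = 0.11774
  −0.06·log₂(0.15) = 0.16422
  −0.35·log₂(0.17) = 0.89474
  −0.33·log₂(0.52) = 0.31133
H(P,Q) = 2.6010 bits.

2.6010 bits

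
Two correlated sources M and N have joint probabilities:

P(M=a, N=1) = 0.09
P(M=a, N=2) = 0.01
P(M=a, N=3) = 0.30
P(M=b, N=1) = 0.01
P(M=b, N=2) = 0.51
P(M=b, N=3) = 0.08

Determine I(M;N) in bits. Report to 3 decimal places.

0.571 bits

Marginals: p(M) = (0.4000, 0.6000), p(N) = (0.1000, 0.5200, 0.3800).
I(M;N) = Σ p(x,y)·log₂[p(x,y)/(p(x)p(y))].
  (a,1): 0.09·log₂(2.2500) = 0.1053
  (a,2): 0.01·log₂(0.0481) = -0.0438
  (a,3): 0.30·log₂(1.9737) = 0.2943
  (b,1): 0.01·log₂(0.1667) = -0.0258
  (b,2): 0.51·log₂(1.6346) = 0.3616
  (b,3): 0.08·log₂(0.3509) = -0.1209
Sum = 0.571 bits.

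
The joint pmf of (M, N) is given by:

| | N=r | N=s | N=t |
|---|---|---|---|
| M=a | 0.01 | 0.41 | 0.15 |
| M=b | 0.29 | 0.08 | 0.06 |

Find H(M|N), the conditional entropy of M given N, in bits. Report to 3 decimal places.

0.559 bits

Marginals: p(M) = (0.5700, 0.4300), p(N) = (0.3000, 0.4900, 0.2100).
H(M|N) = Σ p(N) · H(M|N=·).
  N=r: p=0.3000, H(M|N=r) = 0.2108
  N=s: p=0.4900, H(M|N=s) = 0.6421
  N=t: p=0.2100, H(M|N=t) = 0.8631
Weighted sum = 0.559 bits.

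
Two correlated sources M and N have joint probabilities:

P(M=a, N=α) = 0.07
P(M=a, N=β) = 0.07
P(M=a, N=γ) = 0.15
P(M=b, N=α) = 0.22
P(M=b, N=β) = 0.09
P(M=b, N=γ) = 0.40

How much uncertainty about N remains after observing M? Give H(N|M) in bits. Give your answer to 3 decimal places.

1.401 bits

Marginals: p(M) = (0.2900, 0.7100), p(N) = (0.2900, 0.1600, 0.5500).
H(N|M) = Σ p(M) · H(N|M=·).
  M=a: p=0.2900, H(N|M=a) = 1.4819
  M=b: p=0.7100, H(N|M=b) = 1.3679
Weighted sum = 1.401 bits.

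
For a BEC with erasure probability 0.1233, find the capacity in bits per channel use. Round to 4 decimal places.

Binary erasure channel: capacity C = 1 − ε.
C = 1 − 0.1233 = 0.8767 bits per channel use.

0.8767 bits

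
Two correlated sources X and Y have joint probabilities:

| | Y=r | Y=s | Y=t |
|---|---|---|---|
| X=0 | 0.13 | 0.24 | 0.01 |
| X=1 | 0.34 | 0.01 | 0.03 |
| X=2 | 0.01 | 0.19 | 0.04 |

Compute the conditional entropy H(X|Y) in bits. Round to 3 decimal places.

Marginals: p(X) = (0.3800, 0.3800, 0.2400), p(Y) = (0.4800, 0.4400, 0.0800).
H(X|Y) = Σ p(Y) · H(X|Y=·).
  Y=r: p=0.4800, H(X|Y=r) = 0.9791
  Y=s: p=0.4400, H(X|Y=s) = 1.1242
  Y=t: p=0.0800, H(X|Y=t) = 1.4056
Weighted sum = 1.077 bits.

1.077 bits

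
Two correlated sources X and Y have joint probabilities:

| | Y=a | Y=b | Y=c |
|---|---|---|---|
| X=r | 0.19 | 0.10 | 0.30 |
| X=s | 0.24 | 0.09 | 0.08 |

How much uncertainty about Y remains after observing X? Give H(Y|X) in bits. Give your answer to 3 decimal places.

1.430 bits

Chain rule: H(Y|X) = H(X,Y) − H(X).
Marginals: p(X) = (0.5900, 0.4100), p(Y) = (0.4300, 0.1900, 0.3800).
H(X,Y) = 2.4068 bits; H(X) = 0.9765 bits.
H(Y|X) = 2.4068 − 0.9765 = 1.430 bits.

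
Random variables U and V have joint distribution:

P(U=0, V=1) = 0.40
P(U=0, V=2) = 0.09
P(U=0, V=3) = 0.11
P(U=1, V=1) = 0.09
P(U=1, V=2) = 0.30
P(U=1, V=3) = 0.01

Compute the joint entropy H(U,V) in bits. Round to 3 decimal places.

H(U,V) = −Σ p(x,y)·log₂ p(x,y) over all 6 cells.
  cell (0,1): −0.40·log₂0.40 = 0.5288
  cell (0,2): −0.09·log₂0.09 = 0.3127
  cell (0,3): −0.11·log₂0.11 = 0.3503
  cell (1,1): −0.09·log₂0.09 = 0.3127
  cell (1,2): −0.30·log₂0.30 = 0.5211
  cell (1,3): −0.01·log₂0.01 = 0.0664
Sum = 2.092 bits.

2.092 bits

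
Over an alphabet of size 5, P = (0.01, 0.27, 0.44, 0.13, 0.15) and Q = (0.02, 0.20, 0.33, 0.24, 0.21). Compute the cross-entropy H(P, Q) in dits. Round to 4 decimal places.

H(P,Q) = −Σ p·log₁₀ q.
  −0.01·log₁₀(0.02) = 0.01699
  −0.27·log₁₀(0.20) = 0.18872
  −0.44·log₁₀(0.33) = 0.21185
  −0.13·log₁₀(0.24) = 0.08057
  −0.15·log₁₀(0.21) = 0.10167
H(P,Q) = 0.5998 dits.

0.5998 dits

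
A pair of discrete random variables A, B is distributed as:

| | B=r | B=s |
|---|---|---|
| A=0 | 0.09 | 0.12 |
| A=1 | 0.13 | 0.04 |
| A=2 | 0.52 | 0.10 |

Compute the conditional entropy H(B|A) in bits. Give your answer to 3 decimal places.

0.736 bits

Marginals: p(A) = (0.2100, 0.1700, 0.6200), p(B) = (0.7400, 0.2600).
H(B|A) = Σ p(A) · H(B|A=·).
  A=0: p=0.2100, H(B|A=0) = 0.9852
  A=1: p=0.1700, H(B|A=1) = 0.7871
  A=2: p=0.6200, H(B|A=2) = 0.6374
Weighted sum = 0.736 bits.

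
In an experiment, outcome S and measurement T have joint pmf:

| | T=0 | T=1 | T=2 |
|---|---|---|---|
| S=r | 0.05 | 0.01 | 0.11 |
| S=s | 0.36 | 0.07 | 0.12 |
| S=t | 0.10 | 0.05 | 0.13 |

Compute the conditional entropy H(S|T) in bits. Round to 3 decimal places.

1.321 bits

Chain rule: H(S|T) = H(S,T) − H(T).
Marginals: p(S) = (0.1700, 0.5500, 0.2800), p(T) = (0.5100, 0.1300, 0.3600).
H(S,T) = 2.7300 bits; H(T) = 1.4087 bits.
H(S|T) = 2.7300 − 1.4087 = 1.321 bits.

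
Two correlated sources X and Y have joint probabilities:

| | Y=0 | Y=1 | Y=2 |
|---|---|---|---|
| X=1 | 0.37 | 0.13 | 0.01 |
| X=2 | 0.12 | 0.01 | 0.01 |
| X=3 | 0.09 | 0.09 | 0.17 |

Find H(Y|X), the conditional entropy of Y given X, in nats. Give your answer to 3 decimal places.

0.774 nats

Chain rule: H(Y|X) = H(X,Y) − H(X).
Marginals: p(X) = (0.5100, 0.1400, 0.3500), p(Y) = (0.5800, 0.2300, 0.1900).
H(X,Y) = 1.7604 nats; H(X) = 0.9861 nats.
H(Y|X) = 1.7604 − 0.9861 = 0.774 nats.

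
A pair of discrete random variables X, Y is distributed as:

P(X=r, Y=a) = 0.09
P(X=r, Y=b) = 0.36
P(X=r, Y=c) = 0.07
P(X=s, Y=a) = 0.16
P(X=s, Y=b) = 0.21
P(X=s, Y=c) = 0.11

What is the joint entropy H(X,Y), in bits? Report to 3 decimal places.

H(X,Y) = −Σ p(x,y)·log₂ p(x,y) over all 6 cells.
  cell (r,a): −0.09·log₂0.09 = 0.3127
  cell (r,b): −0.36·log₂0.36 = 0.5306
  cell (r,c): −0.07·log₂0.07 = 0.2686
  cell (s,a): −0.16·log₂0.16 = 0.4230
  cell (s,b): −0.21·log₂0.21 = 0.4728
  cell (s,c): −0.11·log₂0.11 = 0.3503
Sum = 2.358 bits.

2.358 bits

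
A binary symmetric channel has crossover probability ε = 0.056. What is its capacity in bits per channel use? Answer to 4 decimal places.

0.6886 bits

Binary symmetric channel: C = 1 − h₂(ε) where h₂ is the binary entropy function.
h₂(0.056) = −0.056·log₂0.056 − 0.944·log₂0.944 = 0.3114.
C = 1 − 0.3114 = 0.6886 bits per channel use.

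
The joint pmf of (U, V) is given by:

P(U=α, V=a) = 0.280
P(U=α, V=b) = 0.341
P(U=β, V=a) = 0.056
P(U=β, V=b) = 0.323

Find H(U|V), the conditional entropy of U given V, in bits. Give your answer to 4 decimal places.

0.8821 bits

Marginals: p(U) = (0.6210, 0.3790), p(V) = (0.3360, 0.6640).
H(U|V) = Σ p(V) · H(U|V=·).
  V=a: p=0.3360, H(U|V=a) = 0.6500
  V=b: p=0.6640, H(U|V=b) = 0.9995
Weighted sum = 0.8821 bits.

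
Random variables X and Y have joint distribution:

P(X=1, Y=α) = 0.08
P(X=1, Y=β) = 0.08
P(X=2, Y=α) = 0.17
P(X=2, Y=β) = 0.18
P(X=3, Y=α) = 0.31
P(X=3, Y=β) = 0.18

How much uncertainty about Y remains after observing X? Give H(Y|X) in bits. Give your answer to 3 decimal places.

Chain rule: H(Y|X) = H(X,Y) − H(X).
Marginals: p(X) = (0.1600, 0.3500, 0.4900), p(Y) = (0.5600, 0.4400).
H(X,Y) = 2.4320 bits; H(X) = 1.4574 bits.
H(Y|X) = 2.4320 − 1.4574 = 0.975 bits.

0.975 bits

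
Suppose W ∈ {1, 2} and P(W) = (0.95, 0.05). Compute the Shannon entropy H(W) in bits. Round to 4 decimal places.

0.2864 bits

H(W) = −Σ p·log₂ p.
  −(0.95)·log₂(0.95) = 0.07030
  −(0.05)·log₂(0.05) = 0.21610
Sum: 0.07030 + 0.21610 = 0.2864 bits.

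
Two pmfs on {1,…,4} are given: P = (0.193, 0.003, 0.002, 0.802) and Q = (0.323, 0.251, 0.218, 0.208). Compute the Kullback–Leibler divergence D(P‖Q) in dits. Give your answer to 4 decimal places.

0.4171 dits

D(P‖Q) = Σ p·log₁₀(p/q).
  0.193·log₁₀(0.193/0.323) = -0.04316
  0.003·log₁₀(0.003/0.251) = -0.00577
  0.002·log₁₀(0.002/0.218) = -0.00407
  0.802·log₁₀(0.802/0.208) = 0.47006
D(P‖Q) = 0.4171 dits.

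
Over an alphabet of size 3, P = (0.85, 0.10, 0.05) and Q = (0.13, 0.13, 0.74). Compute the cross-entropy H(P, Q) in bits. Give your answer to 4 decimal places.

2.8180 bits

H(P,Q) = −Σ p·log₂ q.
  −0.85·log₂(0.13) = 2.50190
  −0.10·log₂(0.13) = 0.29434
  −0.05·log₂(0.74) = 0.02172
H(P,Q) = 2.8180 bits.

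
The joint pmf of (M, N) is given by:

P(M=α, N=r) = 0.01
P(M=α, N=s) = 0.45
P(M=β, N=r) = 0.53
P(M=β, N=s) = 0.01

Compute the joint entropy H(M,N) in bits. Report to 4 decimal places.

H(M,N) = −Σ p(x,y)·log₂ p(x,y) over all 4 cells.
  cell (α,r): −0.01·log₂0.01 = 0.06644
  cell (α,s): −0.45·log₂0.45 = 0.51840
  cell (β,r): −0.53·log₂0.53 = 0.48545
  cell (β,s): −0.01·log₂0.01 = 0.06644
Sum = 1.1367 bits.

1.1367 bits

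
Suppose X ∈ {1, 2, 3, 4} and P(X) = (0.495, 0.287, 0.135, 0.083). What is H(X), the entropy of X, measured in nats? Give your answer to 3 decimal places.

1.183 nats

H(X) = −Σ p·ln p.
  −(0.495)·ln(0.495) = 0.3481
  −(0.287)·ln(0.287) = 0.3583
  −(0.135)·ln(0.135) = 0.2703
  −(0.083)·ln(0.083) = 0.2066
Sum: 0.3481 + 0.3583 + 0.2703 + 0.2066 = 1.183 nats.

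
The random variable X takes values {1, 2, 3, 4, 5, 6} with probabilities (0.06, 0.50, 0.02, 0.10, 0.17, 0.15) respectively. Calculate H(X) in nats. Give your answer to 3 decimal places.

1.410 nats

H(X) = −Σ p·ln p.
  −(0.06)·ln(0.06) = 0.1688
  −(0.50)·ln(0.50) = 0.3466
  −(0.02)·ln(0.02) = 0.0782
  −(0.10)·ln(0.10) = 0.2303
  −(0.17)·ln(0.17) = 0.3012
  −(0.15)·ln(0.15) = 0.2846
Sum: 0.1688 + 0.3466 + 0.0782 + 0.2303 + 0.3012 + 0.2846 = 1.410 nats.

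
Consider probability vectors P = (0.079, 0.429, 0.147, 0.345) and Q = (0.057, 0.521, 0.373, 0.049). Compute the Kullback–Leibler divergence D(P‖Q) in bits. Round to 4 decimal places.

D(P‖Q) = Σ p·log₂(p/q).
  0.079·log₂(0.079/0.057) = 0.03720
  0.429·log₂(0.429/0.521) = -0.12025
  0.147·log₂(0.147/0.373) = -0.19747
  0.345·log₂(0.345/0.049) = 0.97143
D(P‖Q) = 0.6909 bits.

0.6909 bits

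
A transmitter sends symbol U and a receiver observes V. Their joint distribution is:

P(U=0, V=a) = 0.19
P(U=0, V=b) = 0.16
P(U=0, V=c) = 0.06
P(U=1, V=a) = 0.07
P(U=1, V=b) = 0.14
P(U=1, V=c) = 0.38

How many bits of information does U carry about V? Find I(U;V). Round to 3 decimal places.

Marginals: p(U) = (0.4100, 0.5900), p(V) = (0.2600, 0.3000, 0.4400).
I(U;V) = Σ p(x,y)·log₂[p(x,y)/(p(x)p(y))].
  (0,a): 0.19·log₂(1.7824) = 0.1584
  (0,b): 0.16·log₂(1.3008) = 0.0607
  (0,c): 0.06·log₂(0.3326) = -0.0953
  (1,a): 0.07·log₂(0.4563) = -0.0792
  (1,b): 0.14·log₂(0.7910) = -0.0474
  (1,c): 0.38·log₂(1.4638) = 0.2089
Sum = 0.206 bits.

0.206 bits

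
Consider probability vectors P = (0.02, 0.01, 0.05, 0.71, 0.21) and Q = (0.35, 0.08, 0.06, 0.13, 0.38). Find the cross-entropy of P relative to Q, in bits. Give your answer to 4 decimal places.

H(P,Q) = −Σ p·log₂ q.
  −0.02·log₂(0.35) = 0.03029
  −0.01·log₂(0.08) = 0.03644
  −0.05·log₂(0.06) = 0.20294
  −0.71·log₂(0.13) = 2.08983
  −0.21·log₂(0.38) = 0.29315
H(P,Q) = 2.6526 bits.

2.6526 bits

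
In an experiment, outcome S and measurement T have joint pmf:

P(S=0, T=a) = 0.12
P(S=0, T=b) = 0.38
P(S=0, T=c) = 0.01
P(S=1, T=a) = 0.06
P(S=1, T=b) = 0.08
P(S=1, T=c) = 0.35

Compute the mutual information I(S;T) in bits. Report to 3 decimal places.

Marginals: p(S) = (0.5100, 0.4900), p(T) = (0.1800, 0.4600, 0.3600).
I(S;T) = H(S) + H(T) − H(S,T).
H(S) = 0.9997, H(T) = 1.4913, H(S,T) = 2.0291.
I(S;T) = 0.9997 + 1.4913 − 2.0291 = 0.462 bits.

0.462 bits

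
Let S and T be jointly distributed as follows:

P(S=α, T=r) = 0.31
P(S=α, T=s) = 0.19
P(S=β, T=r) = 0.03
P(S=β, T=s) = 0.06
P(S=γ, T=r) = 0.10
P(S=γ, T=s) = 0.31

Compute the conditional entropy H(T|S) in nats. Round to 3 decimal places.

Chain rule: H(T|S) = H(S,T) − H(S).
Marginals: p(S) = (0.5000, 0.0900, 0.4100), p(T) = (0.4400, 0.5600).
H(S,T) = 1.5459 nats; H(S) = 0.9288 nats.
H(T|S) = 1.5459 − 0.9288 = 0.617 nats.

0.617 nats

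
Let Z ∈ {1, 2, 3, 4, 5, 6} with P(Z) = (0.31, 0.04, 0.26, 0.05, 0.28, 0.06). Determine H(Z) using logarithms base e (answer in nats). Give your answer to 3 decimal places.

H(Z) = −Σ p·ln p.
  −(0.31)·ln(0.31) = 0.3631
  −(0.04)·ln(0.04) = 0.1288
  −(0.26)·ln(0.26) = 0.3502
  −(0.05)·ln(0.05) = 0.1498
  −(0.28)·ln(0.28) = 0.3564
  −(0.06)·ln(0.06) = 0.1688
Sum: 0.3631 + 0.1288 + 0.3502 + 0.1498 + 0.3564 + 0.1688 = 1.517 nats.

1.517 nats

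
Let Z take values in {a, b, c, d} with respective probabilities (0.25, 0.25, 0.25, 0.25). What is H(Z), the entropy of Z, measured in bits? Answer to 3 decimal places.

2.000 bits

H(Z) = −Σ p·log₂ p.
  −(0.25)·log₂(0.25) = 0.5000
  −(0.25)·log₂(0.25) = 0.5000
  −(0.25)·log₂(0.25) = 0.5000
  −(0.25)·log₂(0.25) = 0.5000
Sum: 0.5000 + 0.5000 + 0.5000 + 0.5000 = 2.000 bits.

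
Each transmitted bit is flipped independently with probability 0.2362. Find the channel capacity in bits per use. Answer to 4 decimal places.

0.2113 bits

Binary symmetric channel: C = 1 − h₂(ε) where h₂ is the binary entropy function.
h₂(0.2362) = −0.2362·log₂0.2362 − 0.7638·log₂0.7638 = 0.7887.
C = 1 − 0.7887 = 0.2113 bits per channel use.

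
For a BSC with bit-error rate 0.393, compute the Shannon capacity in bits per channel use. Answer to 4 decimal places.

Binary symmetric channel: C = 1 − h₂(ε) where h₂ is the binary entropy function.
h₂(0.393) = −0.393·log₂0.393 − 0.607·log₂0.607 = 0.9667.
C = 1 − 0.9667 = 0.0333 bits per channel use.

0.0333 bits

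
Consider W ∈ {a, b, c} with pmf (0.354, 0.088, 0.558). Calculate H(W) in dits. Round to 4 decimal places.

H(W) = −Σ p·log₁₀ p.
  −(0.354)·log₁₀(0.354) = 0.15965
  −(0.088)·log₁₀(0.088) = 0.09289
  −(0.558)·log₁₀(0.558) = 0.14138
Sum: 0.15965 + 0.09289 + 0.14138 = 0.3939 dits.

0.3939 dits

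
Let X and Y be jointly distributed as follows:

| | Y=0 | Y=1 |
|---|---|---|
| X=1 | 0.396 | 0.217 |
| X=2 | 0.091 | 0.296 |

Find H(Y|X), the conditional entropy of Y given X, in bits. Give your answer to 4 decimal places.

Marginals: p(X) = (0.6130, 0.3870), p(Y) = (0.4870, 0.5130).
H(Y|X) = Σ p(X) · H(Y|X=·).
  X=1: p=0.6130, H(Y|X=1) = 0.9376
  X=2: p=0.3870, H(Y|X=2) = 0.7869
Weighted sum = 0.8793 bits.

0.8793 bits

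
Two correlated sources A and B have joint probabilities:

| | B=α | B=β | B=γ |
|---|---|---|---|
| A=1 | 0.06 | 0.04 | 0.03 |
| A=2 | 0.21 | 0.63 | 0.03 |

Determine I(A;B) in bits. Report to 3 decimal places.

Marginals: p(A) = (0.1300, 0.8700), p(B) = (0.2700, 0.6700, 0.0600).
I(A;B) = H(A) + H(B) − H(A,B).
H(A) = 0.5574, H(B) = 1.1407, H(A,B) = 1.6256.
I(A;B) = 0.5574 + 1.1407 − 1.6256 = 0.073 bits.

0.073 bits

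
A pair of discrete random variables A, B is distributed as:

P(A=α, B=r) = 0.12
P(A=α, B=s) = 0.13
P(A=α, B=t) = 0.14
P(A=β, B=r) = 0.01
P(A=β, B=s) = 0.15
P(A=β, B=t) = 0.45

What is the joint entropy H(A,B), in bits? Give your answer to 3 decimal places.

2.142 bits

H(A,B) = −Σ p(x,y)·log₂ p(x,y) over all 6 cells.
  cell (α,r): −0.12·log₂0.12 = 0.3671
  cell (α,s): −0.13·log₂0.13 = 0.3826
  cell (α,t): −0.14·log₂0.14 = 0.3971
  cell (β,r): −0.01·log₂0.01 = 0.0664
  cell (β,s): −0.15·log₂0.15 = 0.4105
  cell (β,t): −0.45·log₂0.45 = 0.5184
Sum = 2.142 bits.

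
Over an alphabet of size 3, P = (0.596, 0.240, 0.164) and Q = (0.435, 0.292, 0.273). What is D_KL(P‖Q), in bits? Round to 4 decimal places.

D(P‖Q) = Σ p·log₂(p/q).
  0.596·log₂(0.596/0.435) = 0.27076
  0.240·log₂(0.240/0.292) = -0.06790
  0.164·log₂(0.164/0.273) = -0.12057
D(P‖Q) = 0.0823 bits.

0.0823 bits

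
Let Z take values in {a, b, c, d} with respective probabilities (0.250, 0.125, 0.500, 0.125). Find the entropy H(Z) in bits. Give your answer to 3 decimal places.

1.750 bits

H(Z) = −Σ p·log₂ p.
  −(0.250)·log₂(0.250) = 0.5000
  −(0.125)·log₂(0.125) = 0.3750
  −(0.500)·log₂(0.500) = 0.5000
  −(0.125)·log₂(0.125) = 0.3750
Sum: 0.5000 + 0.3750 + 0.5000 + 0.3750 = 1.750 bits.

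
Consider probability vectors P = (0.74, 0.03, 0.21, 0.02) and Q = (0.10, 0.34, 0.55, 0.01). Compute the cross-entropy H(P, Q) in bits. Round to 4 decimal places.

H(P,Q) = −Σ p·log₂ q.
  −0.74·log₂(0.10) = 2.45823
  −0.03·log₂(0.34) = 0.04669
  −0.21·log₂(0.55) = 0.18112
  −0.02·log₂(0.01) = 0.13288
H(P,Q) = 2.8189 bits.

2.8189 bits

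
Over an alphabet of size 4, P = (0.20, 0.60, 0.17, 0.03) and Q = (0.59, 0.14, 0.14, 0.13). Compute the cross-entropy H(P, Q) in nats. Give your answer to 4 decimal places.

1.6806 nats

H(P,Q) = −Σ p·ln q.
  −0.20·ln(0.59) = 0.10553
  −0.60·ln(0.14) = 1.17967
  −0.17·ln(0.14) = 0.33424
  −0.03·ln(0.13) = 0.06121
H(P,Q) = 1.6806 nats.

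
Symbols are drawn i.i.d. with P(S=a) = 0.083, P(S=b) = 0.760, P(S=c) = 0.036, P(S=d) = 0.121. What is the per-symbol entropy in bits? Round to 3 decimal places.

H(S) = −Σ p·log₂ p.
  −(0.083)·log₂(0.083) = 0.2980
  −(0.760)·log₂(0.760) = 0.3009
  −(0.036)·log₂(0.036) = 0.1727
  −(0.121)·log₂(0.121) = 0.3687
Sum: 0.2980 + 0.3009 + 0.1727 + 0.3687 = 1.140 bits.

1.140 bits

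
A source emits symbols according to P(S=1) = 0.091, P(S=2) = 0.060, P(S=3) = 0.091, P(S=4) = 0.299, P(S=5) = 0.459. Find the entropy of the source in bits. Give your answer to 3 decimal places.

H(S) = −Σ p·log₂ p.
  −(0.091)·log₂(0.091) = 0.3147
  −(0.060)·log₂(0.060) = 0.2435
  −(0.091)·log₂(0.091) = 0.3147
  −(0.299)·log₂(0.299) = 0.5208
  −(0.459)·log₂(0.459) = 0.5157
Sum: 0.3147 + 0.2435 + 0.3147 + 0.5208 + 0.5157 = 1.909 bits.

1.909 bits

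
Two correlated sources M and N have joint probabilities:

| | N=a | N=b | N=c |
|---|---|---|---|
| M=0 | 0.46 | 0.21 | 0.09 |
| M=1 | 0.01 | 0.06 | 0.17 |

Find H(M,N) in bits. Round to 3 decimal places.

2.045 bits

H(M,N) = −Σ p(x,y)·log₂ p(x,y) over all 6 cells.
  cell (0,a): −0.46·log₂0.46 = 0.5153
  cell (0,b): −0.21·log₂0.21 = 0.4728
  cell (0,c): −0.09·log₂0.09 = 0.3127
  cell (1,a): −0.01·log₂0.01 = 0.0664
  cell (1,b): −0.06·log₂0.06 = 0.2435
  cell (1,c): −0.17·log₂0.17 = 0.4346
Sum = 2.045 bits.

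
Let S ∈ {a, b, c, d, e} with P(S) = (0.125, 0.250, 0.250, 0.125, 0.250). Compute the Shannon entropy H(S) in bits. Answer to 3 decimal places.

H(S) = −Σ p·log₂ p.
  −(0.125)·log₂(0.125) = 0.3750
  −(0.250)·log₂(0.250) = 0.5000
  −(0.250)·log₂(0.250) = 0.5000
  −(0.125)·log₂(0.125) = 0.3750
  −(0.250)·log₂(0.250) = 0.5000
Sum: 0.3750 + 0.5000 + 0.5000 + 0.3750 + 0.5000 = 2.250 bits.

2.250 bits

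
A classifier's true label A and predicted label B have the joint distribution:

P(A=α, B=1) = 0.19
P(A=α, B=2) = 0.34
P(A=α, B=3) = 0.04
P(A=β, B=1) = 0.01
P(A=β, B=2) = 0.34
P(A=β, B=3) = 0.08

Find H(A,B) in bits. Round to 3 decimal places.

H(A,B) = −Σ p(x,y)·log₂ p(x,y) over all 6 cells.
  cell (α,1): −0.19·log₂0.19 = 0.4552
  cell (α,2): −0.34·log₂0.34 = 0.5292
  cell (α,3): −0.04·log₂0.04 = 0.1858
  cell (β,1): −0.01·log₂0.01 = 0.0664
  cell (β,2): −0.34·log₂0.34 = 0.5292
  cell (β,3): −0.08·log₂0.08 = 0.2915
Sum = 2.057 bits.

2.057 bits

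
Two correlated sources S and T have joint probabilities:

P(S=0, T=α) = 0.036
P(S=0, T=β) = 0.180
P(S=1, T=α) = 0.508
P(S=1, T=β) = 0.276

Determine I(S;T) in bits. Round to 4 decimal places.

Marginals: p(S) = (0.2160, 0.7840), p(T) = (0.5440, 0.4560).
I(S;T) = H(S) + H(T) − H(S,T).
H(S) = 0.7528, H(T) = 0.9944, H(S,T) = 1.6269.
I(S;T) = 0.7528 + 0.9944 − 1.6269 = 0.1203 bits.

0.1203 bits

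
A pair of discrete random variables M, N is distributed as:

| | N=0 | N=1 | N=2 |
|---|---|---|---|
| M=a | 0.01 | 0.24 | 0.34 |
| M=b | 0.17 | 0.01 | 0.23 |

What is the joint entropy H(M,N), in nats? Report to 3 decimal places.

H(M,N) = −Σ p(x,y)·ln p(x,y) over all 6 cells.
  cell (a,0): −0.01·ln0.01 = 0.0461
  cell (a,1): −0.24·ln0.24 = 0.3425
  cell (a,2): −0.34·ln0.34 = 0.3668
  cell (b,0): −0.17·ln0.17 = 0.3012
  cell (b,1): −0.01·ln0.01 = 0.0461
  cell (b,2): −0.23·ln0.23 = 0.3380
Sum = 1.441 nats.

1.441 nats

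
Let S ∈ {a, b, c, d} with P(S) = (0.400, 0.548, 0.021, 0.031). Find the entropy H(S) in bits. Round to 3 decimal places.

1.277 bits

H(S) = −Σ p·log₂ p.
  −(0.400)·log₂(0.400) = 0.5288
  −(0.548)·log₂(0.548) = 0.4755
  −(0.021)·log₂(0.021) = 0.1170
  −(0.031)·log₂(0.031) = 0.1554
Sum: 0.5288 + 0.4755 + 0.1170 + 0.1554 = 1.277 bits.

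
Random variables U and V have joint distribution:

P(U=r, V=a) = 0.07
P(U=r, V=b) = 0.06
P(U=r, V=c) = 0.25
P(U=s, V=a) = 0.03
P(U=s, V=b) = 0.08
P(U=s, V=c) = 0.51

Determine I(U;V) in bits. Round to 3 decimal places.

0.037 bits

Marginals: p(U) = (0.3800, 0.6200), p(V) = (0.1000, 0.1400, 0.7600).
I(U;V) = H(U) + H(V) − H(U,V).
H(U) = 0.9580, H(V) = 1.0302, H(U,V) = 1.9508.
I(U;V) = 0.9580 + 1.0302 − 1.9508 = 0.037 bits.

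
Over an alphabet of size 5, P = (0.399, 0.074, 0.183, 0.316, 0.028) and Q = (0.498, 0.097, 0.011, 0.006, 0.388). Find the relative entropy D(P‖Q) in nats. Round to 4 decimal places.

D(P‖Q) = Σ p·ln(p/q).
  0.399·ln(0.399/0.498) = -0.08843
  0.074·ln(0.074/0.097) = -0.02003
  0.183·ln(0.183/0.011) = 0.51452
  0.316·ln(0.316/0.006) = 1.25262
  0.028·ln(0.028/0.388) = -0.07361
D(P‖Q) = 1.5851 nats.

1.5851 nats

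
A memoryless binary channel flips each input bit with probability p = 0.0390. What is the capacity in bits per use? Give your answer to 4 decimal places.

0.7623 bits

Binary symmetric channel: C = 1 − h₂(ε) where h₂ is the binary entropy function.
h₂(0.0390) = −0.0390·log₂0.0390 − 0.9610·log₂0.9610 = 0.2377.
C = 1 − 0.2377 = 0.7623 bits per channel use.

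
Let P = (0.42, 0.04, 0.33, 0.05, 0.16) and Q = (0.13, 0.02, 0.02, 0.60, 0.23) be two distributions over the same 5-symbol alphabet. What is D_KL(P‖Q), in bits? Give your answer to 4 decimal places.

1.8222 bits

D(P‖Q) = Σ p·log₂(p/q).
  0.42·log₂(0.42/0.13) = 0.71059
  0.04·log₂(0.04/0.02) = 0.04000
  0.33·log₂(0.33/0.02) = 1.33465
  0.05·log₂(0.05/0.60) = -0.17925
  0.16·log₂(0.16/0.23) = -0.08377
D(P‖Q) = 1.8222 bits.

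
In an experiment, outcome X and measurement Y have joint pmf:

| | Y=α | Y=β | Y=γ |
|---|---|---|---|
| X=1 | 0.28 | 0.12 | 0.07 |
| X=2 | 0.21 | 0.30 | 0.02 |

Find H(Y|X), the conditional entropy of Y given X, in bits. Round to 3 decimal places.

1.259 bits

Chain rule: H(Y|X) = H(X,Y) − H(X).
Marginals: p(X) = (0.4700, 0.5300), p(Y) = (0.4900, 0.4200, 0.0900).
H(X,Y) = 2.2566 bits; H(X) = 0.9974 bits.
H(Y|X) = 2.2566 − 0.9974 = 1.259 bits.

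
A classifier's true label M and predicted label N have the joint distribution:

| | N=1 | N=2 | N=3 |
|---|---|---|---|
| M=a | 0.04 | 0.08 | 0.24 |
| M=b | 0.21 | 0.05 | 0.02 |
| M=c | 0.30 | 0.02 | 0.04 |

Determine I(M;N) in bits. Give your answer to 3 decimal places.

Marginals: p(M) = (0.3600, 0.2800, 0.3600), p(N) = (0.5500, 0.1500, 0.3000).
I(M;N) = Σ p(x,y)·log₂[p(x,y)/(p(x)p(y))].
  (a,1): 0.04·log₂(0.2020) = -0.0923
  (a,2): 0.08·log₂(1.4815) = 0.0454
  (a,3): 0.24·log₂(2.2222) = 0.2765
  (b,1): 0.21·log₂(1.3636) = 0.0940
  (b,2): 0.05·log₂(1.1905) = 0.0126
  (b,3): 0.02·log₂(0.2381) = -0.0414
  (c,1): 0.30·log₂(1.5152) = 0.1798
  (c,2): 0.02·log₂(0.3704) = -0.0287
  (c,3): 0.04·log₂(0.3704) = -0.0573
Sum = 0.389 bits.

0.389 bits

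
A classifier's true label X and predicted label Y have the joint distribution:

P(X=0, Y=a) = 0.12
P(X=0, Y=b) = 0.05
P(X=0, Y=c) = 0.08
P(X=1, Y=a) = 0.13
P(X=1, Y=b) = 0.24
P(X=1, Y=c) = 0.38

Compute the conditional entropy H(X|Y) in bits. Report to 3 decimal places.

0.749 bits

Chain rule: H(X|Y) = H(X,Y) − H(Y).
Marginals: p(X) = (0.2500, 0.7500), p(Y) = (0.2500, 0.2900, 0.4600).
H(X,Y) = 2.2819 bits; H(Y) = 1.5332 bits.
H(X|Y) = 2.2819 − 1.5332 = 0.749 bits.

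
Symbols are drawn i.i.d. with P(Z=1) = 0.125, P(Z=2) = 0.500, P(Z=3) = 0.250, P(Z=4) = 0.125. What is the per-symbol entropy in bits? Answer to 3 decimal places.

1.750 bits

H(Z) = −Σ p·log₂ p.
  −(0.125)·log₂(0.125) = 0.3750
  −(0.500)·log₂(0.500) = 0.5000
  −(0.250)·log₂(0.250) = 0.5000
  −(0.125)·log₂(0.125) = 0.3750
Sum: 0.3750 + 0.5000 + 0.5000 + 0.3750 = 1.750 bits.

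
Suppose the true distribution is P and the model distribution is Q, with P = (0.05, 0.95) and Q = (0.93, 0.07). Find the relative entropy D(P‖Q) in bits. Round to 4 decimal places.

D(P‖Q) = Σ p·log₂(p/q).
  0.05·log₂(0.05/0.93) = -0.21086
  0.95·log₂(0.95/0.07) = 3.57438
D(P‖Q) = 3.3635 bits.

3.3635 bits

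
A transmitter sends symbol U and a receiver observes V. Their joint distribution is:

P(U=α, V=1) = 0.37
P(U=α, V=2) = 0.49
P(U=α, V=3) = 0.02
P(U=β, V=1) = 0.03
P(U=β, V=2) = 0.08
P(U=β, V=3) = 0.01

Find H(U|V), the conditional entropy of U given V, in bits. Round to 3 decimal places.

Marginals: p(U) = (0.8800, 0.1200), p(V) = (0.4000, 0.5700, 0.0300).
H(U|V) = Σ p(V) · H(U|V=·).
  V=1: p=0.4000, H(U|V=1) = 0.3843
  V=2: p=0.5700, H(U|V=2) = 0.5852
  V=3: p=0.0300, H(U|V=3) = 0.9183
Weighted sum = 0.515 bits.

0.515 bits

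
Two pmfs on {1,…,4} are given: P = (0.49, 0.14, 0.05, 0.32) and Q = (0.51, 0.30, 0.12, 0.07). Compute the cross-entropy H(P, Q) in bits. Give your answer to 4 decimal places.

2.0998 bits

H(P,Q) = −Σ p·log₂ q.
  −0.49·log₂(0.51) = 0.47600
  −0.14·log₂(0.30) = 0.24318
  −0.05·log₂(0.12) = 0.15294
  −0.32·log₂(0.07) = 1.22768
H(P,Q) = 2.0998 bits.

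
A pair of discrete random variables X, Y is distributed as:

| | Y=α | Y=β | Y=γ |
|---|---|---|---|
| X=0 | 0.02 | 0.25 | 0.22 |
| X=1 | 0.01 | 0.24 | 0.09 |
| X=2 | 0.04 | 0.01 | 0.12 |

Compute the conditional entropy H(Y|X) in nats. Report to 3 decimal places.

0.775 nats

Marginals: p(X) = (0.4900, 0.3400, 0.1700), p(Y) = (0.0700, 0.5000, 0.4300).
H(Y|X) = Σ p(X) · H(Y|X=·).
  X=0: p=0.4900, H(Y|X=0) = 0.8334
  X=1: p=0.3400, H(Y|X=1) = 0.7014
  X=2: p=0.1700, H(Y|X=2) = 0.7530
Weighted sum = 0.775 nats.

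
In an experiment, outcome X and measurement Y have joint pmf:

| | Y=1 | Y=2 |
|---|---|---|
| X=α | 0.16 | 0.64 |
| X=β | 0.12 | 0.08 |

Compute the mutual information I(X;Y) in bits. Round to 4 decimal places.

Marginals: p(X) = (0.8000, 0.2000), p(Y) = (0.2800, 0.7200).
I(X;Y) = Σ p(x,y)·log₂[p(x,y)/(p(x)p(y))].
  (α,1): 0.16·log₂(0.7143) = -0.07767
  (α,2): 0.64·log₂(1.1111) = 0.09728
  (β,1): 0.12·log₂(2.1429) = 0.13194
  (β,2): 0.08·log₂(0.5556) = -0.06784
Sum = 0.0837 bits.

0.0837 bits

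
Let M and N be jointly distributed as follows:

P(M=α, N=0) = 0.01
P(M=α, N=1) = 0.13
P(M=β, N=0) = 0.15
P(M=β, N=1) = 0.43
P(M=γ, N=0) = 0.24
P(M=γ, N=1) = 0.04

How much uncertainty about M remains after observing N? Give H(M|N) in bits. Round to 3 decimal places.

Chain rule: H(M|N) = H(M,N) − H(N).
Marginals: p(M) = (0.1400, 0.5800, 0.2800), p(N) = (0.4000, 0.6000).
H(M,N) = 2.0631 bits; H(N) = 0.9710 bits.
H(M|N) = 2.0631 − 0.9710 = 1.092 bits.

1.092 bits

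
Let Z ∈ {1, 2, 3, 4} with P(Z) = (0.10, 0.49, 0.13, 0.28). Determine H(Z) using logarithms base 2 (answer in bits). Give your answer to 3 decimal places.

1.733 bits

H(Z) = −Σ p·log₂ p.
  −(0.10)·log₂(0.10) = 0.3322
  −(0.49)·log₂(0.49) = 0.5043
  −(0.13)·log₂(0.13) = 0.3826
  −(0.28)·log₂(0.28) = 0.5142
Sum: 0.3322 + 0.5043 + 0.3826 + 0.5142 = 1.733 bits.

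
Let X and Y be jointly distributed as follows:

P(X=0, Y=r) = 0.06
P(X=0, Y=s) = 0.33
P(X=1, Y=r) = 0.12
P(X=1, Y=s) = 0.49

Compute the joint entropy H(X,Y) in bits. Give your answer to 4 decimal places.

1.6427 bits

H(X,Y) = −Σ p(x,y)·log₂ p(x,y) over all 4 cells.
  cell (0,r): −0.06·log₂0.06 = 0.24353
  cell (0,s): −0.33·log₂0.33 = 0.52782
  cell (1,r): −0.12·log₂0.12 = 0.36707
  cell (1,s): −0.49·log₂0.49 = 0.50428
Sum = 1.6427 bits.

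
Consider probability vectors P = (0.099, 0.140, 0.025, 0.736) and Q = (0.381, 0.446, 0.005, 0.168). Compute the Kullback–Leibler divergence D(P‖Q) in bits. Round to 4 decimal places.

D(P‖Q) = Σ p·log₂(p/q).
  0.099·log₂(0.099/0.381) = -0.19248
  0.140·log₂(0.140/0.446) = -0.23403
  0.025·log₂(0.025/0.005) = 0.05805
  0.736·log₂(0.736/0.168) = 1.56860
D(P‖Q) = 1.2001 bits.

1.2001 bits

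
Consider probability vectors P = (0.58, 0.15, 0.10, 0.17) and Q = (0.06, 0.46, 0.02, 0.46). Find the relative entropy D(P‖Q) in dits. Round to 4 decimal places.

0.4949 dits

D(P‖Q) = Σ p·log₁₀(p/q).
  0.58·log₁₀(0.58/0.06) = 0.57146
  0.15·log₁₀(0.15/0.46) = -0.07300
  0.10·log₁₀(0.10/0.02) = 0.06990
  0.17·log₁₀(0.17/0.46) = -0.07349
D(P‖Q) = 0.4949 dits.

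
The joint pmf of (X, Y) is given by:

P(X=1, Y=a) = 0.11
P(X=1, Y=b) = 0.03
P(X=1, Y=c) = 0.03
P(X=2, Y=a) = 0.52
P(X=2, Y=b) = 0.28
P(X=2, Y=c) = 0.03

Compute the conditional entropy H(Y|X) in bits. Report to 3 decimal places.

1.153 bits

Chain rule: H(Y|X) = H(X,Y) − H(X).
Marginals: p(X) = (0.1700, 0.8300), p(Y) = (0.6300, 0.3100, 0.0600).
H(X,Y) = 1.8104 bits; H(X) = 0.6577 bits.
H(Y|X) = 1.8104 − 0.6577 = 1.153 bits.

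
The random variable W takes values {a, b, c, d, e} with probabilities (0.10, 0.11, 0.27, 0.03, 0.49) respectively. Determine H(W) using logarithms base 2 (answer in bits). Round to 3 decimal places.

1.849 bits

H(W) = −Σ p·log₂ p.
  −(0.10)·log₂(0.10) = 0.3322
  −(0.11)·log₂(0.11) = 0.3503
  −(0.27)·log₂(0.27) = 0.5100
  −(0.03)·log₂(0.03) = 0.1518
  −(0.49)·log₂(0.49) = 0.5043
Sum: 0.3322 + 0.3503 + 0.5100 + 0.1518 + 0.5043 = 1.849 bits.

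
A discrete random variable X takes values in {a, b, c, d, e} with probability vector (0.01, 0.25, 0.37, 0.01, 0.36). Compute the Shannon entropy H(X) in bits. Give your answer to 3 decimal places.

1.694 bits

H(X) = −Σ p·log₂ p.
  −(0.01)·log₂(0.01) = 0.0664
  −(0.25)·log₂(0.25) = 0.5000
  −(0.37)·log₂(0.37) = 0.5307
  −(0.01)·log₂(0.01) = 0.0664
  −(0.36)·log₂(0.36) = 0.5306
Sum: 0.0664 + 0.5000 + 0.5307 + 0.0664 + 0.5306 = 1.694 bits.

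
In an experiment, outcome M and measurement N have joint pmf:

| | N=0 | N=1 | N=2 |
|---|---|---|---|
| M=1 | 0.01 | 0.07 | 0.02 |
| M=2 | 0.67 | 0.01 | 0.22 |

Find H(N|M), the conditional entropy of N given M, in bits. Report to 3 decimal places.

0.913 bits

Chain rule: H(N|M) = H(M,N) − H(M).
Marginals: p(M) = (0.1000, 0.9000), p(N) = (0.6800, 0.0800, 0.2400).
H(M,N) = 1.3820 bits; H(M) = 0.4690 bits.
H(N|M) = 1.3820 − 0.4690 = 0.913 bits.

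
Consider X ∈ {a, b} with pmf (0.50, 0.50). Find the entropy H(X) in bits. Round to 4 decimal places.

H(X) = −Σ p·log₂ p.
  −(0.50)·log₂(0.50) = 0.50000
  −(0.50)·log₂(0.50) = 0.50000
Sum: 0.50000 + 0.50000 = 1.0000 bits.

1.0000 bits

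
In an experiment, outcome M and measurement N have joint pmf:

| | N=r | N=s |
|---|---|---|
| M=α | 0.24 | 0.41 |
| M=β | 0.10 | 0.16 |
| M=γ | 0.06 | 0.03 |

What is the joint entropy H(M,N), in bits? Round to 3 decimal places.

2.172 bits

H(M,N) = −Σ p(x,y)·log₂ p(x,y) over all 6 cells.
  cell (α,r): −0.24·log₂0.24 = 0.4941
  cell (α,s): −0.41·log₂0.41 = 0.5274
  cell (β,r): −0.10·log₂0.10 = 0.3322
  cell (β,s): −0.16·log₂0.16 = 0.4230
  cell (γ,r): −0.06·log₂0.06 = 0.2435
  cell (γ,s): −0.03·log₂0.03 = 0.1518
Sum = 2.172 bits.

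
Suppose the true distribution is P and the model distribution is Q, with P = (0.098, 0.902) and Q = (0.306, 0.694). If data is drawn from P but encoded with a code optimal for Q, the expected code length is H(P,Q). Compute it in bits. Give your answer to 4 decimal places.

H(P,Q) = −Σ p·log₂ q.
  −0.098·log₂(0.306) = 0.16742
  −0.902·log₂(0.694) = 0.47535
H(P,Q) = 0.6428 bits.

0.6428 bits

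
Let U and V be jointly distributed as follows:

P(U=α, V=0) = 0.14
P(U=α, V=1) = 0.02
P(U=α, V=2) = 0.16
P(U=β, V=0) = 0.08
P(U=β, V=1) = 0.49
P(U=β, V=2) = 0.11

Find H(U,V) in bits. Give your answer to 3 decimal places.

H(U,V) = −Σ p(x,y)·log₂ p(x,y) over all 6 cells.
  cell (α,0): −0.14·log₂0.14 = 0.3971
  cell (α,1): −0.02·log₂0.02 = 0.1129
  cell (α,2): −0.16·log₂0.16 = 0.4230
  cell (β,0): −0.08·log₂0.08 = 0.2915
  cell (β,1): −0.49·log₂0.49 = 0.5043
  cell (β,2): −0.11·log₂0.11 = 0.3503
Sum = 2.079 bits.

2.079 bits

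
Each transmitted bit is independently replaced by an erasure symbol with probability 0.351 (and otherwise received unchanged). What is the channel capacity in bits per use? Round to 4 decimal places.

0.6490 bits

Binary erasure channel: capacity C = 1 − ε.
C = 1 − 0.351 = 0.6490 bits per channel use.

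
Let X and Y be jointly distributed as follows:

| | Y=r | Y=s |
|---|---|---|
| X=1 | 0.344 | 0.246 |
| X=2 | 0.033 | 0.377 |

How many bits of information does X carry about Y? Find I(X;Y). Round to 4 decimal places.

Marginals: p(X) = (0.5900, 0.4100), p(Y) = (0.3770, 0.6230).
I(X;Y) = H(X) + H(Y) − H(X,Y).
H(X) = 0.9765, H(Y) = 0.9559, H(X,Y) = 1.7203.
I(X;Y) = 0.9765 + 0.9559 − 1.7203 = 0.2121 bits.

0.2121 bits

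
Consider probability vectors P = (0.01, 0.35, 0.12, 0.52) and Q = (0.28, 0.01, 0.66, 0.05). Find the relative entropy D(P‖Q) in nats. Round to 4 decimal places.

2.2242 nats

D(P‖Q) = Σ p·ln(p/q).
  0.01·ln(0.01/0.28) = -0.03332
  0.35·ln(0.35/0.01) = 1.24437
  0.12·ln(0.12/0.66) = -0.20457
  0.52·ln(0.52/0.05) = 1.21774
D(P‖Q) = 2.2242 nats.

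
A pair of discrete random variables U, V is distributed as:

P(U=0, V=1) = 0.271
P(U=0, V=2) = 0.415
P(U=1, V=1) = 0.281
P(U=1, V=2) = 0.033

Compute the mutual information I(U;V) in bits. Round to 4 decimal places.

0.1759 bits

Marginals: p(U) = (0.6860, 0.3140), p(V) = (0.5520, 0.4480).
I(U;V) = Σ p(x,y)·log₂[p(x,y)/(p(x)p(y))].
  (0,1): 0.271·log₂(0.7157) = -0.13080
  (0,2): 0.415·log₂(1.3503) = 0.17983
  (1,1): 0.281·log₂(1.6212) = 0.19588
  (1,2): 0.033·log₂(0.2346) = -0.06903
Sum = 0.1759 bits.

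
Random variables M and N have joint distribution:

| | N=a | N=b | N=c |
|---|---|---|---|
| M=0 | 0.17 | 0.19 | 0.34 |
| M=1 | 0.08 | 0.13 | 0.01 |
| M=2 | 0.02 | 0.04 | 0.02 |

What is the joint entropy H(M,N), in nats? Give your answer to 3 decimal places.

1.782 nats

H(M,N) = −Σ p(x,y)·ln p(x,y) over all 9 cells.
  cell (0,a): −0.17·ln0.17 = 0.3012
  cell (0,b): −0.19·ln0.19 = 0.3155
  cell (0,c): −0.34·ln0.34 = 0.3668
  cell (1,a): −0.08·ln0.08 = 0.2021
  cell (1,b): −0.13·ln0.13 = 0.2652
  cell (1,c): −0.01·ln0.01 = 0.0461
  cell (2,a): −0.02·ln0.02 = 0.0782
  cell (2,b): −0.04·ln0.04 = 0.1288
  cell (2,c): −0.02·ln0.02 = 0.0782
Sum = 1.782 nats.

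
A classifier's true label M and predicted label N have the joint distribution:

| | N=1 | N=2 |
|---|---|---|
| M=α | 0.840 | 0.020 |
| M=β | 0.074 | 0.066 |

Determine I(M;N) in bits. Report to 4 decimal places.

0.1463 bits

Marginals: p(M) = (0.8600, 0.1400), p(N) = (0.9140, 0.0860).
I(M;N) = Σ p(x,y)·log₂[p(x,y)/(p(x)p(y))].
  (α,1): 0.840·log₂(1.0686) = 0.08046
  (α,2): 0.020·log₂(0.2704) = -0.03773
  (β,1): 0.074·log₂(0.5783) = -0.05847
  (β,2): 0.066·log₂(5.4817) = 0.16201
Sum = 0.1463 bits.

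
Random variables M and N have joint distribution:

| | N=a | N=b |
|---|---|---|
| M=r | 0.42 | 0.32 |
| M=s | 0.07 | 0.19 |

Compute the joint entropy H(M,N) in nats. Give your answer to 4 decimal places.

H(M,N) = −Σ p(x,y)·ln p(x,y) over all 4 cells.
  cell (r,a): −0.42·ln0.42 = 0.36435
  cell (r,b): −0.32·ln0.32 = 0.36462
  cell (s,a): −0.07·ln0.07 = 0.18615
  cell (s,b): −0.19·ln0.19 = 0.31554
Sum = 1.2307 nats.

1.2307 nats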